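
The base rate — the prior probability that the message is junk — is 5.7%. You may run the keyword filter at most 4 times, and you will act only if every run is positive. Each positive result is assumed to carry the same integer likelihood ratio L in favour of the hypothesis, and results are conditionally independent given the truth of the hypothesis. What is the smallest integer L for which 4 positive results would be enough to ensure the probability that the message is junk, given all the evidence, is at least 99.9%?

Prior odds = 0.057/0.943 = 57/943.
Target odds = 0.999/0.001 = 999.
Need L⁴ ≥ 999 ÷ (57/943) = 314019/19.
11⁴ = 14641 < 314019/19 ≤ 20736 = 12⁴, so L = 12.

12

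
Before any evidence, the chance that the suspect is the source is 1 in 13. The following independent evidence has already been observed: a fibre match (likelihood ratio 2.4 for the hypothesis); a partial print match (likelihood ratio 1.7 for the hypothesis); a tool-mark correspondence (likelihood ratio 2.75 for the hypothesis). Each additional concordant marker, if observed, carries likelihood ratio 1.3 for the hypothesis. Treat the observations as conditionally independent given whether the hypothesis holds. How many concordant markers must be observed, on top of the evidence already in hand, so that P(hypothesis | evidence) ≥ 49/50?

Prior odds = (1/13)/(12/13) = 1/12.
Combined Bayes factor of the evidence already in hand = 2.4 × 1.7 × 2.75 = 11.22.
Odds after that evidence = (1/12) × 11.22 = 0.935.
Target odds = 0.98/0.02 = 49.
Need 1.3ⁿ ≥ 49 ÷ 0.935 = 9800/187.
1.3¹⁵ ≈51.1859 falls short of 9800/187 but 1.3¹⁶ ≈66.5417 reaches it, so n = 16.

16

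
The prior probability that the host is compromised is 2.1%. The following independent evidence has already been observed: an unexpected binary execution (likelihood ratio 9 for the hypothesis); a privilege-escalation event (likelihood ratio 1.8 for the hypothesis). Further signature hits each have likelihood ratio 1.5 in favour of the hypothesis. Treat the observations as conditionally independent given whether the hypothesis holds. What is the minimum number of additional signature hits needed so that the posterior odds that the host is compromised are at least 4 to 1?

7

Prior odds = 0.021/0.979 = 21/979.
Combined Bayes factor of the evidence already in hand = 9 × 1.8 = 16.2.
Odds after that evidence = (21/979) × 16.2 = 1701/4895.
Target odds = 4.
Need 1.5ⁿ ≥ 4 ÷ (1701/4895) = 19580/1701.
1.5⁶ = 11.390625 falls short of 19580/1701 but 1.5⁷ = 17.0859375 reaches it, so n = 7.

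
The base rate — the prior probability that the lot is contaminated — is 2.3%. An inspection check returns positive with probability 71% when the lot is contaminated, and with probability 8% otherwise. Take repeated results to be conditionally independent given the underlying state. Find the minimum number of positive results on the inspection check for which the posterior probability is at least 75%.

3

Prior odds: 0.023 ÷ 0.977 = 23/977.
Likelihood ratio of a positive result = 0.71/0.08 = 8.875.
Target posterior odds = 0.75/0.25 = 3.
Need (23/977) × 8.875ⁿ ≥ 3, i.e. 8.875ⁿ ≥ 2931/23.
8.875² = 78.765625 falls short of 2931/23 but 8.875³ = 357911/512 reaches it, so n = 3.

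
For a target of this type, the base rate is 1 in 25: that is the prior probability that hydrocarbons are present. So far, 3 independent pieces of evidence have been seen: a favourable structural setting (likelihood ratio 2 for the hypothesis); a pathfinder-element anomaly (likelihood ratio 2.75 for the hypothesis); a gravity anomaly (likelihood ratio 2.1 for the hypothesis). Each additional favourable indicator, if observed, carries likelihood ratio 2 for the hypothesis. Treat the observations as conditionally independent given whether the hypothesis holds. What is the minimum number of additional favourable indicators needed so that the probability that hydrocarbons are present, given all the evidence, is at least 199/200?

9

Prior odds = 0.04/0.96 = 1/24.
Combined Bayes factor of the evidence already in hand = 2 × 2.75 × 2.1 = 11.55.
Odds after that evidence = (1/24) × 11.55 = 0.48125.
Target odds = 0.995/0.005 = 199.
Need 2ⁿ ≥ 199 ÷ 0.48125 = 31840/77.
2⁸ = 256 falls short of 31840/77 but 2⁹ = 512 reaches it, so n = 9.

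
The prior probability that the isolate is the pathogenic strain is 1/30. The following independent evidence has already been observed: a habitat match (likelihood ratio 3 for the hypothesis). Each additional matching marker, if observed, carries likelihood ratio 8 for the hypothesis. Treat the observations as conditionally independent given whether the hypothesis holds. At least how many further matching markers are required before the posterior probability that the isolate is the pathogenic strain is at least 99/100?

Prior odds = (1/30)/(29/30) = 1/29.
Bayes factor of the evidence already in hand = 3.
Odds after that evidence = (1/29) × 3 = 3/29.
Target odds = 0.99/0.01 = 99.
Need 8ⁿ ≥ 99 ÷ (3/29) = 957.
8³ = 512 falls short of 957 but 8⁴ = 4096 reaches it, so n = 4.

4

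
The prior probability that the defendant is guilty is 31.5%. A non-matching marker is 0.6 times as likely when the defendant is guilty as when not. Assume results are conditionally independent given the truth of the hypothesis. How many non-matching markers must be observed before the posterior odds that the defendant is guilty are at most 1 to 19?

5

Prior odds: 0.315 ÷ 0.685 = 63/137.
Likelihood ratio per non-matching marker = 0.6.
Target odds = 1/19.
Need (63/137) × 0.6ⁿ ≤ 1/19, i.e. 0.6ⁿ ≤ 137/1197.
0.6⁴ = 0.1296 is still above 137/1197 but 0.6⁵ = 0.07776 is at or below it, so n = 5.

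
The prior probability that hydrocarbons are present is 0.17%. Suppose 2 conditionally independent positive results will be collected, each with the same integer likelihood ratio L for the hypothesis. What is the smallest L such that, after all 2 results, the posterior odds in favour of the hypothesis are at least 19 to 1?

106

Prior odds = 0.0017/0.9983 = 17/9983.
Target odds = 19.
Need L² ≥ 19 ÷ (17/9983) = 189677/17.
105² = 11025 < 189677/17 ≤ 11236 = 106², so L = 106.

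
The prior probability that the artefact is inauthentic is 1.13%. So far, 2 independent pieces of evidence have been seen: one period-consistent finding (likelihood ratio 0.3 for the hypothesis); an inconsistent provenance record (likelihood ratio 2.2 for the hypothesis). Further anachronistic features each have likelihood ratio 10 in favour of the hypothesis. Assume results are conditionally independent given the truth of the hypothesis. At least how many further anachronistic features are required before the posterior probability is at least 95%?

Prior odds = 0.0113/0.9887 = 113/9887.
Combined Bayes factor of the evidence already in hand = 0.3 × 2.2 = 0.66.
Odds after that evidence = (113/9887) × 0.66 = 3729/494350.
Target odds = 0.95/0.05 = 19.
Need 10ⁿ ≥ 19 ÷ (3729/494350) = 9392650/3729.
10³ = 1000 falls short of 9392650/3729 but 10⁴ = 10000 reaches it, so n = 4.

4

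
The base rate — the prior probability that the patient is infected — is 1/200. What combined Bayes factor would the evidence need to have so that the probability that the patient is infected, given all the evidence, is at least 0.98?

Prior odds = 0.005/0.995 = 1/199.
Target odds = 0.98/0.02 = 49.
Required Bayes factor = 49 ÷ (1/199) = 9751.

9751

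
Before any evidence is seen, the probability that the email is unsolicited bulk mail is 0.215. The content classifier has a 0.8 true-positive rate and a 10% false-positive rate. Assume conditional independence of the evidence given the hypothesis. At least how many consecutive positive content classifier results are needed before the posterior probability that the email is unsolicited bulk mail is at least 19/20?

3

Prior odds: 0.215 ÷ 0.785 = 43/157.
Likelihood ratio of a positive result = 0.8/0.1 = 8.
Target odds: 0.95 ÷ 0.05 = 19.
Require 8ⁿ ≥ 19 ÷ (43/157) = 2983/43.
8² = 64 falls short of 2983/43 but 8³ = 512 reaches it, so n = 3.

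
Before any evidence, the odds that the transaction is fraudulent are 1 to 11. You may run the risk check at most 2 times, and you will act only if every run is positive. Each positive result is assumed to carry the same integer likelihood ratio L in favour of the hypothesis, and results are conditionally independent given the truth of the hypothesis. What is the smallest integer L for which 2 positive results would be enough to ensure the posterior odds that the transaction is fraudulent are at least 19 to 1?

Prior odds = 1/11.
Target odds = 19.
Need L² ≥ 19 ÷ (1/11) = 209.
14² = 196 < 209 ≤ 225 = 15², so L = 15.

15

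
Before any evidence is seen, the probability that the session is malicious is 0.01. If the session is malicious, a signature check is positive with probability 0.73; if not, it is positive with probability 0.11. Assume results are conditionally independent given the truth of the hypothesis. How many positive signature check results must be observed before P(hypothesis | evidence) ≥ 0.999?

7

Prior odds = 0.01/0.99 = 1/99.
Likelihood ratio of a positive = 0.73/0.11 = 73/11.
Target odds: 0.999 ÷ 0.001 = 999.
Require (73/11)ⁿ ≥ 999 ÷ (1/99) = 98901.
(73/11)⁶ ≈85424.2 falls short of 98901 but (73/11)⁷ ≈566906 reaches it, so n = 7.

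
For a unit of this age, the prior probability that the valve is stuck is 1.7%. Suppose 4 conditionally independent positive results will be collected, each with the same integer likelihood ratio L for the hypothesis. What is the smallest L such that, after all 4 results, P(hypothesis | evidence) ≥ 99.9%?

Prior odds = 0.017/0.983 = 17/983.
Target odds = 0.999/0.001 = 999.
Need L⁴ ≥ 999 ÷ (17/983) = 982017/17.
15⁴ = 50625 < 982017/17 ≤ 65536 = 16⁴, so L = 16.

16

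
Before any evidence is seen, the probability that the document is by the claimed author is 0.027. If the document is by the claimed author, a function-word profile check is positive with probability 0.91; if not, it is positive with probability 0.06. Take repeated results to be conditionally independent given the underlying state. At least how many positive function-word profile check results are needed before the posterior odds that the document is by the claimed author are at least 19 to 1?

Prior odds: 0.027 ÷ 0.973 = 27/973.
Likelihood ratio of a positive = 0.91/0.06 = 91/6.
Target odds = 19.
Require (91/6)ⁿ ≥ 19 ÷ (27/973) = 18487/27.
(91/6)² = 8281/36 falls short of 18487/27 but (91/6)³ = 753571/216 reaches it, so n = 3.

3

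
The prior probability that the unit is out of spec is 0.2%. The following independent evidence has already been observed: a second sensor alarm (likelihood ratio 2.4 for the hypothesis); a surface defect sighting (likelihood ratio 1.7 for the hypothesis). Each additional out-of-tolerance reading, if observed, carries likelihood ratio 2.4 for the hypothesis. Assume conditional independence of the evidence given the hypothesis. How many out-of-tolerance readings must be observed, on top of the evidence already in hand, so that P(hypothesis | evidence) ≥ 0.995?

Prior odds = 0.002/0.998 = 1/499.
Combined Bayes factor of the evidence already in hand = 2.4 × 1.7 = 4.08.
Odds after that evidence = (1/499) × 4.08 = 102/12475.
Target odds = 0.995/0.005 = 199.
Need 2.4ⁿ ≥ 199 ÷ (102/12475) = 2482525/102.
2.4¹¹ ≈15216.8 falls short of 2482525/102 but 2.4¹² ≈36520.3 reaches it, so n = 12.

12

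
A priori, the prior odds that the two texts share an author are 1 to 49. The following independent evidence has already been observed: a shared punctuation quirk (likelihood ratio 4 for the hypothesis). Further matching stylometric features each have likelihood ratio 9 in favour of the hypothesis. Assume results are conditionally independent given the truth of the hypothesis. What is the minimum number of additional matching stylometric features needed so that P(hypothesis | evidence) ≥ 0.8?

2

Prior odds = 1/49.
Bayes factor of the evidence already in hand = 4.
Odds after that evidence = (1/49) × 4 = 4/49.
Target odds = 0.8/0.2 = 4.
Need 9ⁿ ≥ 4 ÷ (4/49) = 49.
9¹ = 9 falls short of 49 but 9² = 81 reaches it, so n = 2.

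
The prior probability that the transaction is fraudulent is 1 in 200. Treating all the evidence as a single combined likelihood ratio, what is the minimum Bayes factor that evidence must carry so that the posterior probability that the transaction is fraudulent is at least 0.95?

Prior odds = 0.005/0.995 = 1/199.
Target odds = 0.95/0.05 = 19.
Required Bayes factor = 19 ÷ (1/199) = 3781.

3781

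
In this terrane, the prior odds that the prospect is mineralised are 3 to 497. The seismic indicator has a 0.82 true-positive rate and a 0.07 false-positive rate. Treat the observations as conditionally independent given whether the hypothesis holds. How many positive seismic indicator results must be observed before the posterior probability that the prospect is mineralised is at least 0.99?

4

Prior odds = 3/497.
Likelihood ratio of a positive result = 0.82/0.07 = 82/7.
Target posterior odds = 0.99/0.01 = 99.
Need (3/497) × (82/7)ⁿ ≥ 99, i.e. (82/7)ⁿ ≥ 16401.
(82/7)³ = 551368/343 falls short of 16401 but (82/7)⁴ = 45212176/2401 reaches it, so n = 4.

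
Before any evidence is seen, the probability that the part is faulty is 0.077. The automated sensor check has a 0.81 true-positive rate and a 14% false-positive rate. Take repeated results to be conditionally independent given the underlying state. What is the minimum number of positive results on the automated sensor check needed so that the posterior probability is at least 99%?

Prior odds: 0.077 ÷ 0.923 = 77/923.
Likelihood ratio of a positive result = 0.81/0.14 = 81/14.
Target odds: 0.99 ÷ 0.01 = 99.
Need (77/923) × (81/14)ⁿ ≥ 99, i.e. (81/14)ⁿ ≥ 8307/7.
(81/14)⁴ = 43046721/38416 falls short of 8307/7 but (81/14)⁵ ≈6483.13 reaches it, so n = 5.

5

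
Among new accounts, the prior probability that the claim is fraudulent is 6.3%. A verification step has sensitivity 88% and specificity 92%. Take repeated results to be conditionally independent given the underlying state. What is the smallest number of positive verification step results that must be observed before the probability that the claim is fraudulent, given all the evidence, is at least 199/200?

Prior odds = 0.063/0.937 = 63/937.
False-positive rate = 1 − 0.92 = 0.08; likelihood ratio of a positive = 0.88/0.08 = 11.
Target odds: 0.995 ÷ 0.005 = 199.
Need (63/937) × 11ⁿ ≥ 199, i.e. 11ⁿ ≥ 186463/63.
11³ = 1331 falls short of 186463/63 but 11⁴ = 14641 reaches it, so n = 4.

4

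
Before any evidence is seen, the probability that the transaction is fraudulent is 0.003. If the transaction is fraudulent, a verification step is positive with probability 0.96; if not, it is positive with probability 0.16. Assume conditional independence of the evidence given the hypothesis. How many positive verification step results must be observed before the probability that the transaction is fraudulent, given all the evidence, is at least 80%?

5

Prior odds = 0.003/0.997 = 3/997.
Likelihood ratio of a positive = 0.96/0.16 = 6.
Target odds: 0.8 ÷ 0.2 = 4.
Need (3/997) × 6ⁿ ≥ 4, i.e. 6ⁿ ≥ 3988/3.
6⁴ = 1296 falls short of 3988/3 but 6⁵ = 7776 reaches it, so n = 5.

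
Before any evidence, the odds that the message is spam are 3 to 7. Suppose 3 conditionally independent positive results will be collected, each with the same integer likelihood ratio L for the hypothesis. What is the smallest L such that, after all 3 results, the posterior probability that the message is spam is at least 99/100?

Prior odds = 3/7.
Target odds = 0.99/0.01 = 99.
Need L³ ≥ 99 ÷ (3/7) = 231.
6³ = 216 < 231 ≤ 343 = 7³, so L = 7.

7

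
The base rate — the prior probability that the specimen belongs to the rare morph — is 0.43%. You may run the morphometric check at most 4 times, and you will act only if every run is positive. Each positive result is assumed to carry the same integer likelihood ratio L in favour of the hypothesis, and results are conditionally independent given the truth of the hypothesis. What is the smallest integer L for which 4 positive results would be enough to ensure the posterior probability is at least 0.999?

22

Prior odds = 0.0043/0.9957 = 43/9957.
Target odds = 0.999/0.001 = 999.
Need L⁴ ≥ 999 ÷ (43/9957) = 9947043/43.
21⁴ = 194481 < 9947043/43 ≤ 234256 = 22⁴, so L = 22.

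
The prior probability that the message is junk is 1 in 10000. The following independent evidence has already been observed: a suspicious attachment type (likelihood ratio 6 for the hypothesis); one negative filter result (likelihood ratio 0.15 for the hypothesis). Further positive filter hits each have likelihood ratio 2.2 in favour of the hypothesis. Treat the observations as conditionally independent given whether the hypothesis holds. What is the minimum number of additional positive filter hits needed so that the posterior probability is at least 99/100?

18

Prior odds = 0.0001/0.9999 = 1/9999.
Combined Bayes factor of the evidence already in hand = 6 × 0.15 = 0.9.
Odds after that evidence = (1/9999) × 0.9 = 1/11110.
Target odds = 0.99/0.01 = 99.
Need 2.2ⁿ ≥ 99 ÷ (1/11110) = 1099890.
2.2¹⁷ ≈662500 falls short of 1099890 but 2.2¹⁸ ≈1.4575e+06 reaches it, so n = 18.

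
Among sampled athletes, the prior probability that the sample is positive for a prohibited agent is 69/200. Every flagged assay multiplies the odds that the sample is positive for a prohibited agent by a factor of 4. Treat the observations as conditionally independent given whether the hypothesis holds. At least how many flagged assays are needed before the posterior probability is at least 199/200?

5

Prior odds: 0.345 ÷ 0.655 = 69/131.
Likelihood ratio per flagged assay = 4.
Target odds: 0.995 ÷ 0.005 = 199.
Require 4ⁿ ≥ 199 ÷ (69/131) = 26069/69.
4⁴ = 256 falls short of 26069/69 but 4⁵ = 1024 reaches it, so n = 5.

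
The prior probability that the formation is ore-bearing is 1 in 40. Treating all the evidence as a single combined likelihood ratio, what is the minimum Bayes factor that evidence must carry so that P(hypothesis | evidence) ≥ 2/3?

78

Prior odds = 0.025/0.975 = 1/39.
Target odds = (2/3)/(1/3) = 2.
Required Bayes factor = 2 ÷ (1/39) = 78.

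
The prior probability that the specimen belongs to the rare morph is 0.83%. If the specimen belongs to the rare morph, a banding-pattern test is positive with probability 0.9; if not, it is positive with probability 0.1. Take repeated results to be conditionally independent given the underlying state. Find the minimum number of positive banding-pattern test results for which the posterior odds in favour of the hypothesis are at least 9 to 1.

4

Prior odds = 0.0083/0.9917 = 83/9917.
Likelihood ratio of a positive = 0.9/0.1 = 9.
Target odds = 9.
Require 9ⁿ ≥ 9 ÷ (83/9917) = 89253/83.
9³ = 729 falls short of 89253/83 but 9⁴ = 6561 reaches it, so n = 4.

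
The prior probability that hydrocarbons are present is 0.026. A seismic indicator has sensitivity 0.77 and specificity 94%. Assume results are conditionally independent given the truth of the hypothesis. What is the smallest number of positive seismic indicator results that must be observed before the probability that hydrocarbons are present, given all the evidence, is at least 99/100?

Prior odds = 0.026/0.974 = 13/487.
False-positive rate = 1 − 0.94 = 0.06; likelihood ratio of a positive = 0.77/0.06 = 77/6.
Target posterior odds = 0.99/0.01 = 99.
Require (77/6)ⁿ ≥ 99 ÷ (13/487) = 48213/13.
(77/6)³ = 456533/216 falls short of 48213/13 but (77/6)⁴ = 35153041/1296 reaches it, so n = 4.

4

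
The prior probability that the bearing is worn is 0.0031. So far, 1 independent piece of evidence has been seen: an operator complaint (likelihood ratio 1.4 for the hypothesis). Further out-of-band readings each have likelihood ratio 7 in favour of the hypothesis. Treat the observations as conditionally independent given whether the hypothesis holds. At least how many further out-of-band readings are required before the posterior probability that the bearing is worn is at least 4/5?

4

Prior odds = 0.0031/0.9969 = 31/9969.
Bayes factor of the evidence already in hand = 1.4.
Odds after that evidence = (31/9969) × 1.4 = 217/49845.
Target odds = 0.8/0.2 = 4.
Need 7ⁿ ≥ 4 ÷ (217/49845) = 199380/217.
7³ = 343 falls short of 199380/217 but 7⁴ = 2401 reaches it, so n = 4.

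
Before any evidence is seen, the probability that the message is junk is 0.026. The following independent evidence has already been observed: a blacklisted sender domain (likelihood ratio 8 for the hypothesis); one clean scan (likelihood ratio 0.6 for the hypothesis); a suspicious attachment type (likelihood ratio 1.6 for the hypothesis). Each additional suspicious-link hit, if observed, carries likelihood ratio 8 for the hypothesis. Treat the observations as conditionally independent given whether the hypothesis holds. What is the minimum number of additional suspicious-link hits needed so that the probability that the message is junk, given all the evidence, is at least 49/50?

Prior odds = 0.026/0.974 = 13/487.
Combined Bayes factor of the evidence already in hand = 8 × 0.6 × 1.6 = 7.68.
Odds after that evidence = (13/487) × 7.68 = 2496/12175.
Target odds = 0.98/0.02 = 49.
Need 8ⁿ ≥ 49 ÷ (2496/12175) = 596575/2496.
8² = 64 falls short of 596575/2496 but 8³ = 512 reaches it, so n = 3.

3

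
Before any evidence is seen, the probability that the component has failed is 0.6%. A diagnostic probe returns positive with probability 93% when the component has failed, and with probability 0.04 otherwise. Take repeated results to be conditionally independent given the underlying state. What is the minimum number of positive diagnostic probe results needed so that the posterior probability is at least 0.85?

Prior odds = 0.006/0.994 = 3/497.
Likelihood ratio of a positive result = 0.93/0.04 = 23.25.
Target posterior odds = 0.85/0.15 = 17/3.
Need (3/497) × 23.25ⁿ ≥ 17/3, i.e. 23.25ⁿ ≥ 8449/9.
23.25² = 540.5625 falls short of 8449/9 but 23.25³ = 804357/64 reaches it, so n = 3.

3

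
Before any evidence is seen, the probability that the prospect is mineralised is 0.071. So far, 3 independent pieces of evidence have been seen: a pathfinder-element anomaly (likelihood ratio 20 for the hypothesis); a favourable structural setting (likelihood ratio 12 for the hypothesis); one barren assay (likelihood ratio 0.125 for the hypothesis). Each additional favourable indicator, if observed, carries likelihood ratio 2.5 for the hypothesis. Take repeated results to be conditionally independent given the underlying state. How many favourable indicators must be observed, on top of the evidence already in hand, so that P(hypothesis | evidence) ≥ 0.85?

1

Prior odds = 0.071/0.929 = 71/929.
Combined Bayes factor of the evidence already in hand = 20 × 12 × 0.125 = 30.
Odds after that evidence = (71/929) × 30 = 2130/929.
Target odds = 0.85/0.15 = 17/3.
Need 2.5ⁿ ≥ 17/3 ÷ (2130/929) = 15793/6390.
2.5¹ = 2.5, which meets the required 15793/6390; so n = 1.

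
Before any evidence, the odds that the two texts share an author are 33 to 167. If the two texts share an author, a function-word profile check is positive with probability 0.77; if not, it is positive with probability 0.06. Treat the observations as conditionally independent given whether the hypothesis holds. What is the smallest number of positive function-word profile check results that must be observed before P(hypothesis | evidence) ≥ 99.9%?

Prior odds = 33/167.
Likelihood ratio of a positive = 0.77/0.06 = 77/6.
Target posterior odds = 0.999/0.001 = 999.
Require (77/6)ⁿ ≥ 999 ÷ (33/167) = 55611/11.
(77/6)³ = 456533/216 falls short of 55611/11 but (77/6)⁴ = 35153041/1296 reaches it, so n = 4.

4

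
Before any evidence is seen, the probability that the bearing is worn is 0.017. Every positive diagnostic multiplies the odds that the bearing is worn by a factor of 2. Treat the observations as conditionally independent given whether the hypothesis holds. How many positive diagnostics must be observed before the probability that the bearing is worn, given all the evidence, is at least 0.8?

Prior odds = 0.017/0.983 = 17/983.
Likelihood ratio per positive diagnostic = 2.
Target posterior odds = 0.8/0.2 = 4.
Need (17/983) × 2ⁿ ≥ 4, i.e. 2ⁿ ≥ 3932/17.
2⁷ = 128 falls short of 3932/17 but 2⁸ = 256 reaches it, so n = 8.

8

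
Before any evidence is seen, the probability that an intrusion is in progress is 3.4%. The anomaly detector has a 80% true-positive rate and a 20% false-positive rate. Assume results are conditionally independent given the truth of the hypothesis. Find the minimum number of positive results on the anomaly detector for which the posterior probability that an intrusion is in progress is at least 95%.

5

Prior odds: 0.034 ÷ 0.966 = 17/483.
Likelihood ratio of a positive result = 0.8/0.2 = 4.
Target posterior odds = 0.95/0.05 = 19.
Require 4ⁿ ≥ 19 ÷ (17/483) = 9177/17.
4⁴ = 256 falls short of 9177/17 but 4⁵ = 1024 reaches it, so n = 5.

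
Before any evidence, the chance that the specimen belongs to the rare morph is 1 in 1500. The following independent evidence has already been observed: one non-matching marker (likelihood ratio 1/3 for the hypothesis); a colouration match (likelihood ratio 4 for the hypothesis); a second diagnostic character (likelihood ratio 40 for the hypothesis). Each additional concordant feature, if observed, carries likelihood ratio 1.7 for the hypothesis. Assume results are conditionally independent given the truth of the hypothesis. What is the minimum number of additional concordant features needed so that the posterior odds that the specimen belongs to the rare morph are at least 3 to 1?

Prior odds = (1/1500)/(1499/1500) = 1/1499.
Combined Bayes factor of the evidence already in hand = (1/3) × 4 × 40 = 160/3.
Odds after that evidence = (1/1499) × 160/3 = 160/4497.
Target odds = 3.
Need 1.7ⁿ ≥ 3 ÷ (160/4497) = 84.31875.
1.7⁸ ≈69.7576 falls short of 84.31875 but 1.7⁹ ≈118.588 reaches it, so n = 9.

9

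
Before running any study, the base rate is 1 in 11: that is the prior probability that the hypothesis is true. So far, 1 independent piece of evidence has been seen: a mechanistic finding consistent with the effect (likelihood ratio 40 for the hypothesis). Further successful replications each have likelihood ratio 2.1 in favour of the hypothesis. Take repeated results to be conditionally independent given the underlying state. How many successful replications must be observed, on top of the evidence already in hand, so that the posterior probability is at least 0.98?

4

Prior odds = (1/11)/(10/11) = 0.1.
Bayes factor of the evidence already in hand = 40.
Odds after that evidence = 0.1 × 40 = 4.
Target odds = 0.98/0.02 = 49.
Need 2.1ⁿ ≥ 49 ÷ 4 = 12.25.
2.1³ = 9.261 falls short of 12.25 but 2.1⁴ = 19.4481 reaches it, so n = 4.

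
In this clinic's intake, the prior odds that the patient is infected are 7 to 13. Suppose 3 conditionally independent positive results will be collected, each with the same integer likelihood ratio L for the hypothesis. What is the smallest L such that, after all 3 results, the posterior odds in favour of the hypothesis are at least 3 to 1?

2

Prior odds = 7/13.
Target odds = 3.
Need L³ ≥ 3 ÷ (7/13) = 39/7.
1³ = 1 < 39/7 ≤ 8 = 2³, so L = 2.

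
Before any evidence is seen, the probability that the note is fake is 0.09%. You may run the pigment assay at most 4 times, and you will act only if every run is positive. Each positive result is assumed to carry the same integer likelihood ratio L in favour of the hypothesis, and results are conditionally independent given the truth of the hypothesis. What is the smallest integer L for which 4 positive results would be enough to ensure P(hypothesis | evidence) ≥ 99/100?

19

Prior odds = 0.0009/0.9991 = 9/9991.
Target odds = 0.99/0.01 = 99.
Need L⁴ ≥ 99 ÷ (9/9991) = 109901.
18⁴ = 104976 < 109901 ≤ 130321 = 19⁴, so L = 19.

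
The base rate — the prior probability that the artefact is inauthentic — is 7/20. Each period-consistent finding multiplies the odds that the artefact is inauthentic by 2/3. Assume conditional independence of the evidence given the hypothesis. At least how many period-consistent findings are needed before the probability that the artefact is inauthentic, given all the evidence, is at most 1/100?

10

Prior odds: 0.35 ÷ 0.65 = 7/13.
Likelihood ratio per period-consistent finding = 2/3.
Target odds: 0.01 ÷ 0.99 = 1/99.
Require (2/3)ⁿ ≤ 1/99 ÷ (7/13) = 13/693.
(2/3)⁹ = 512/19683 is still above 13/693 but (2/3)¹⁰ = 1024/59049 is at or below it, so n = 10.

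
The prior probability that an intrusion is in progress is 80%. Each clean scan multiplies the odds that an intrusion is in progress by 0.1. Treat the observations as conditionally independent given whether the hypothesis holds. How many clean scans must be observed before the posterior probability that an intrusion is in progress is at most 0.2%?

4

Prior odds: 0.8 ÷ 0.2 = 4.
Likelihood ratio per clean scan = 0.1.
Target posterior odds = 0.002/0.998 = 1/499.
Need 4 × 0.1ⁿ ≤ 1/499, i.e. 0.1ⁿ ≤ 1/1996.
0.1³ = 0.001 is still above 1/1996 but 0.1⁴ = 0.0001 is at or below it, so n = 4.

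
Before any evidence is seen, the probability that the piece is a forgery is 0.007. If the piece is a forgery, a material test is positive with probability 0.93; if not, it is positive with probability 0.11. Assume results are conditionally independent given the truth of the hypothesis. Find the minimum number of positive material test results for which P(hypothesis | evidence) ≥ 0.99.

5

Prior odds: 0.007 ÷ 0.993 = 7/993.
Likelihood ratio of a positive = 0.93/0.11 = 93/11.
Target odds: 0.99 ÷ 0.01 = 99.
Need (7/993) × (93/11)ⁿ ≥ 99, i.e. (93/11)ⁿ ≥ 98307/7.
(93/11)⁴ = 74805201/14641 falls short of 98307/7 but (93/11)⁵ ≈43196.8 reaches it, so n = 5.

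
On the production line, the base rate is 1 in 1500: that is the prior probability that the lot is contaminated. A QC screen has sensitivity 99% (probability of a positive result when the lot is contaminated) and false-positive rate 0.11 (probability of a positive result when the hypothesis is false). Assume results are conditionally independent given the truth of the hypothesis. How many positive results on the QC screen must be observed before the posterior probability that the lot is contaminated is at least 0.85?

5

Prior odds = (1/1500)/(1499/1500) = 1/1499.
Likelihood ratio of a positive result = 0.99/0.11 = 9.
Target posterior odds = 0.85/0.15 = 17/3.
Require 9ⁿ ≥ 17/3 ÷ (1/1499) = 25483/3.
9⁴ = 6561 falls short of 25483/3 but 9⁵ = 59049 reaches it, so n = 5.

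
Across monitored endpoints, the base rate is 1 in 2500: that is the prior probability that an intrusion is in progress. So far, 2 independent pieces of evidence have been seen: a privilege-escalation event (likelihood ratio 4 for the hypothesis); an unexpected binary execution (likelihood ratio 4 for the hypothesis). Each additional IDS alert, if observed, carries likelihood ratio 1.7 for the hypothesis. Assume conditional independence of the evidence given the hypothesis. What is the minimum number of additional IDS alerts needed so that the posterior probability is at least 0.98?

Prior odds = 0.0004/0.9996 = 1/2499.
Combined Bayes factor of the evidence already in hand = 4 × 4 = 16.
Odds after that evidence = (1/2499) × 16 = 16/2499.
Target odds = 0.98/0.02 = 49.
Need 1.7ⁿ ≥ 49 ÷ (16/2499) = 7653.1875.
1.7¹⁶ ≈4866.12 falls short of 7653.1875 but 1.7¹⁷ ≈8272.4 reaches it, so n = 17.

17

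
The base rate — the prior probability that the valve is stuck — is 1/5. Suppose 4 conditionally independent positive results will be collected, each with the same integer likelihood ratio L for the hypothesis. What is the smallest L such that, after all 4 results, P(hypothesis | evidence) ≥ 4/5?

2

Prior odds = 0.2/0.8 = 0.25.
Target odds = 0.8/0.2 = 4.
Need L⁴ ≥ 4 ÷ 0.25 = 16.
1⁴ = 1 < 16 ≤ 16 = 2⁴, so L = 2.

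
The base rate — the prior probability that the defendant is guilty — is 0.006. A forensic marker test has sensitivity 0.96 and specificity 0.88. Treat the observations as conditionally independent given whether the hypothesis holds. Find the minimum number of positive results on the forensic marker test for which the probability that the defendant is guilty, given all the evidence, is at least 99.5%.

Prior odds = 0.006/0.994 = 3/497.
False-positive rate = 1 − 0.88 = 0.12; likelihood ratio of a positive = 0.96/0.12 = 8.
Target posterior odds = 0.995/0.005 = 199.
Require 8ⁿ ≥ 199 ÷ (3/497) = 98903/3.
8⁵ = 32768 falls short of 98903/3 but 8⁶ = 262144 reaches it, so n = 6.

6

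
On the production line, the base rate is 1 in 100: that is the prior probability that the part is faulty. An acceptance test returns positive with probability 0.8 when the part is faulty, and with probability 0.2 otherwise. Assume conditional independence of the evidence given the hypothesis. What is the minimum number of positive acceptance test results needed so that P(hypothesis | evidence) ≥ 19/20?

Prior odds: 0.01 ÷ 0.99 = 1/99.
Likelihood ratio of a positive result = 0.8/0.2 = 4.
Target odds: 0.95 ÷ 0.05 = 19.
Require 4ⁿ ≥ 19 ÷ (1/99) = 1881.
4⁵ = 1024 falls short of 1881 but 4⁶ = 4096 reaches it, so n = 6.

6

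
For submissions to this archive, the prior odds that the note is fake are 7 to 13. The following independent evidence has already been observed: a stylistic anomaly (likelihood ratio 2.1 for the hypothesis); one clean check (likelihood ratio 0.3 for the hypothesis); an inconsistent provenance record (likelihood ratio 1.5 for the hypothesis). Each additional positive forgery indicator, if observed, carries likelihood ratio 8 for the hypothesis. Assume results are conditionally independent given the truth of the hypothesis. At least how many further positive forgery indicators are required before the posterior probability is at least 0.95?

2

Prior odds = 7/13.
Combined Bayes factor of the evidence already in hand = 2.1 × 0.3 × 1.5 = 0.945.
Odds after that evidence = (7/13) × 0.945 = 1323/2600.
Target odds = 0.95/0.05 = 19.
Need 8ⁿ ≥ 19 ÷ (1323/2600) = 49400/1323.
8¹ = 8 falls short of 49400/1323 but 8² = 64 reaches it, so n = 2.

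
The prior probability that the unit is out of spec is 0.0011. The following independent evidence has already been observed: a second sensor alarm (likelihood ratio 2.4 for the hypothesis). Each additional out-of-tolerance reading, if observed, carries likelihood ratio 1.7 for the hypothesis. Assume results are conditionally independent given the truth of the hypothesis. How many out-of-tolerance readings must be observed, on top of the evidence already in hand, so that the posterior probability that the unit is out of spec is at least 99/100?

Prior odds = 0.0011/0.9989 = 11/9989.
Bayes factor of the evidence already in hand = 2.4.
Odds after that evidence = (11/9989) × 2.4 = 132/49945.
Target odds = 0.99/0.01 = 99.
Need 1.7ⁿ ≥ 99 ÷ (132/49945) = 37458.75.
1.7¹⁹ ≈23907.2 falls short of 37458.75 but 1.7²⁰ ≈40642.3 reaches it, so n = 20.

20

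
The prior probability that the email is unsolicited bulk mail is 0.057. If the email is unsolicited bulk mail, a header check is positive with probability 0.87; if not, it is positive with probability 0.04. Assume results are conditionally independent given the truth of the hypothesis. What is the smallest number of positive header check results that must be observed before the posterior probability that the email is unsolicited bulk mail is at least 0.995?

3

Prior odds = 0.057/0.943 = 57/943.
Likelihood ratio of a positive = 0.87/0.04 = 21.75.
Target posterior odds = 0.995/0.005 = 199.
Require 21.75ⁿ ≥ 199 ÷ (57/943) = 187657/57.
21.75² = 473.0625 falls short of 187657/57 but 21.75³ = 658503/64 reaches it, so n = 3.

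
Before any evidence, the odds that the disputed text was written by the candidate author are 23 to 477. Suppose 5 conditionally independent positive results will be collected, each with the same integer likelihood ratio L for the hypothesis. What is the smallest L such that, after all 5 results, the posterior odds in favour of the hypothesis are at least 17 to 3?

Prior odds = 23/477.
Target odds = 17/3.
Need L⁵ ≥ 17/3 ÷ (23/477) = 2703/23.
2⁵ = 32 < 2703/23 ≤ 243 = 3⁵, so L = 3.

3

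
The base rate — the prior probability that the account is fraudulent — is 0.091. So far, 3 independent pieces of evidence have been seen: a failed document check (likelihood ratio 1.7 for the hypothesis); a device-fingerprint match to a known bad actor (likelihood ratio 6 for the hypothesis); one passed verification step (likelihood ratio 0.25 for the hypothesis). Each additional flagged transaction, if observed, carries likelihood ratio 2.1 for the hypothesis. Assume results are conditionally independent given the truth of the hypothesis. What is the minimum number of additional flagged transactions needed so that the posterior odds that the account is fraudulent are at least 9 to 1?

Prior odds = 0.091/0.909 = 91/909.
Combined Bayes factor of the evidence already in hand = 1.7 × 6 × 0.25 = 2.55.
Odds after that evidence = (91/909) × 2.55 = 1547/6060.
Target odds = 9.
Need 2.1ⁿ ≥ 9 ÷ (1547/6060) = 54540/1547.
2.1⁴ = 19.4481 falls short of 54540/1547 but 2.1⁵ = 4084101/100000 reaches it, so n = 5.

5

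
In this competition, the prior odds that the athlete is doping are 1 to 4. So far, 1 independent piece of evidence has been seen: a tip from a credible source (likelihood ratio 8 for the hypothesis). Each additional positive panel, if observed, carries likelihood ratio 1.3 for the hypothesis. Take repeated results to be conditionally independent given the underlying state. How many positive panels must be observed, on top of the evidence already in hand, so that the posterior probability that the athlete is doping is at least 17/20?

4

Prior odds = 0.25.
Bayes factor of the evidence already in hand = 8.
Odds after that evidence = 0.25 × 8 = 2.
Target odds = 0.85/0.15 = 17/3.
Need 1.3ⁿ ≥ 17/3 ÷ 2 = 17/6.
1.3³ = 2.197 falls short of 17/6 but 1.3⁴ = 2.8561 reaches it, so n = 4.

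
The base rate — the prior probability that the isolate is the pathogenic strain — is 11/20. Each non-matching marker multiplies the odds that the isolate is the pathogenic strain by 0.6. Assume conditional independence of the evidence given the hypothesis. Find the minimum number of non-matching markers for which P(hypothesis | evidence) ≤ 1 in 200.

11

Prior odds = 0.55/0.45 = 11/9.
Likelihood ratio per non-matching marker = 0.6.
Target posterior odds = 0.005/0.995 = 1/199.
Require 0.6ⁿ ≤ 1/199 ÷ (11/9) = 9/2189.
0.6¹⁰ = 59049/9765625 is still above 9/2189 but 0.6¹¹ = 177147/48828125 is at or below it, so n = 11.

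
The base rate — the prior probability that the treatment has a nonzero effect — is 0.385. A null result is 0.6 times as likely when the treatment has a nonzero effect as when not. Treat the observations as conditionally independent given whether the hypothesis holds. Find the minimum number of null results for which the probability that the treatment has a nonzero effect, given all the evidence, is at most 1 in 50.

Prior odds = 0.385/0.615 = 77/123.
Likelihood ratio per null result = 0.6.
Target posterior odds = 0.02/0.98 = 1/49.
Need (77/123) × 0.6ⁿ ≤ 1/49, i.e. 0.6ⁿ ≤ 123/3773.
0.6⁶ = 729/15625 is still above 123/3773 but 0.6⁷ = 2187/78125 is at or below it, so n = 7.

7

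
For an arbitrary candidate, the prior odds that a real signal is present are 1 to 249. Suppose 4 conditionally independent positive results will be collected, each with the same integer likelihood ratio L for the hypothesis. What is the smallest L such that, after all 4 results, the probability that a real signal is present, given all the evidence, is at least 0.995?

15

Prior odds = 1/249.
Target odds = 0.995/0.005 = 199.
Need L⁴ ≥ 199 ÷ (1/249) = 49551.
14⁴ = 38416 < 49551 ≤ 50625 = 15⁴, so L = 15.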